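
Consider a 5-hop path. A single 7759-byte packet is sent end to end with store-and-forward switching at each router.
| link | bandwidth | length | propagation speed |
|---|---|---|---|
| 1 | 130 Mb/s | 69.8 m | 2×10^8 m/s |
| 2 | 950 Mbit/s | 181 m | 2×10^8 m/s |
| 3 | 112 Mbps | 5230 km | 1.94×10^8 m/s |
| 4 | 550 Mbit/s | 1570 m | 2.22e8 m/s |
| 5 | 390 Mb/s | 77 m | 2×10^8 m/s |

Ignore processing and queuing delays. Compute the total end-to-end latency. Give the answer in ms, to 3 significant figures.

L = 7759 × 8 = 62072 bits.
Transmission delays (L/R per hop): 0.477477, 0.0653389, 0.554214, 0.112858, 0.159159 ms; sum = 1.36905 ms.
Propagation delays (d/s per hop): 0.000349, 0.000905, 26.9588, 0.00707207, 0.000385 ms; sum = 26.9675 ms.
End-to-end = 28.3 ms.

28.3 ms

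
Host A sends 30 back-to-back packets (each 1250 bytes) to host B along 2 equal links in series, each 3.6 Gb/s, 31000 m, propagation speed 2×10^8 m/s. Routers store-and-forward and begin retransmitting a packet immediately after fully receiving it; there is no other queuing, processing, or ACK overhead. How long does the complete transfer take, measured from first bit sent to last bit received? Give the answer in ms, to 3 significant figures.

Per-hop transmission t_tx = L/R = 10000/3600000000 = 0.00277778 ms.
Per-hop propagation t_prop = 31000/200000000 = 0.155 ms.
Pipeline fill: first packet needs 2·t_tx to clear all hops; remaining 29 packets each add one t_tx.
Total = (2+30-1)·t_tx + 2·t_prop = 31·0.00277778 + 2·0.155 = 0.396 ms.

0.396 ms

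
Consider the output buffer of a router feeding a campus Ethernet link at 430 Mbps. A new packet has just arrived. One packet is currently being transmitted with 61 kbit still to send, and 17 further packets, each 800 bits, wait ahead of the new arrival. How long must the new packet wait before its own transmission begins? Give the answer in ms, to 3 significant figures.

Each queued packet: L/R = 800/430000000 = 0.00186047 ms.
17 queued → 0.0316279 ms.
Plus remaining 61000 bits of current packet: 0.14186 ms.
Queuing delay = 0.173 ms.

0.173 ms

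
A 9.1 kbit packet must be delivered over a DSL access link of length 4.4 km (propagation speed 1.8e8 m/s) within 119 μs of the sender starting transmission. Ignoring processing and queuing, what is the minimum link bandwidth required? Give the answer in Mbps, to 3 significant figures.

96.2 Mbps

Propagation delay = 4400 / 180000000 = 24.4444 μs.
Transmission budget = 119 − 24.4444 = 94.5556 μs.
R ≥ L / t_tx = 9100 bits / 9.45556e-05 s = 96.2 Mbps.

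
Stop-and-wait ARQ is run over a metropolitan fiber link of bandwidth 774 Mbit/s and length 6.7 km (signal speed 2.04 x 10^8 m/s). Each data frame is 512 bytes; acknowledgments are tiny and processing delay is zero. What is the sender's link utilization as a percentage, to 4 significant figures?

t_tx = L/R = 4096/774000000 = 5.29199e-06 s.
t_prop = 6700/204000000 = 3.28431e-05 s; RTT = 6.56863e-05 s.
Cycle = t_tx + RTT = 7.09783e-05 s.
Utilization = t_tx / cycle = 5.29199e-06/7.09783e-05 = 7.456 %.

7.456 %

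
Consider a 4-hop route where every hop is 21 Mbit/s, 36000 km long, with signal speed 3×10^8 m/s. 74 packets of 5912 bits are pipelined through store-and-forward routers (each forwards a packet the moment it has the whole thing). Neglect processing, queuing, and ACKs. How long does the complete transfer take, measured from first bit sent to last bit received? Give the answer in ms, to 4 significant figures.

501.7 ms

Per-hop transmission t_tx = L/R = 5912/21000000 = 0.281524 ms.
Per-hop propagation t_prop = 36000000/300000000 = 120 ms.
Pipeline fill: first packet needs 4·t_tx to clear all hops; remaining 73 packets each add one t_tx.
Total = (4+74-1)·t_tx + 4·t_prop = 77·0.281524 + 4·120 = 501.7 ms.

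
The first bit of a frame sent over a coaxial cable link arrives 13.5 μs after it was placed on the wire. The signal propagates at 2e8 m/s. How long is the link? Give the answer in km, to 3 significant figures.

d = s × t_prop = 200000000 × 1.35e-05 = 2.70 km.

2.70 km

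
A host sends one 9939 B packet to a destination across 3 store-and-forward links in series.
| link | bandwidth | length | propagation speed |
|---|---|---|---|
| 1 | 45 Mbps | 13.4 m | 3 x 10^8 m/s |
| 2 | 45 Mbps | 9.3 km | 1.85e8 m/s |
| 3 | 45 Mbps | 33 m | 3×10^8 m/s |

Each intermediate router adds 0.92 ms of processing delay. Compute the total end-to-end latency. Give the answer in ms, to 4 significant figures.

7.191 ms

L = 9939 × 8 = 79512 bits.
Transmission delay per hop = L/R = 79512/45000000 = 1.76693 ms; 3 hops → 5.3008 ms.
Propagation delays (d/s per hop): 4.46667e-05, 0.0502703, 0.00011 ms; sum = 0.0504249 ms.
Processing at 2 router(s): 2 × 0.92 ms = 1.84 ms.
End-to-end = 7.191 ms.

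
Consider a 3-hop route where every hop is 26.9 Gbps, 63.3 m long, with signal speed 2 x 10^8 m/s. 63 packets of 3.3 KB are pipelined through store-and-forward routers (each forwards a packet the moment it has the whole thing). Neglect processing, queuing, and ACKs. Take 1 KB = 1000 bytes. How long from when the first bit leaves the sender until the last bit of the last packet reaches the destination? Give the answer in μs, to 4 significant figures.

Per-hop transmission t_tx = L/R = 26400/26900000000 = 0.981413 μs.
Per-hop propagation t_prop = 63.3/200000000 = 0.3165 μs.
Pipeline fill: first packet needs 3·t_tx to clear all hops; remaining 62 packets each add one t_tx.
Total = (3+63-1)·t_tx + 3·t_prop = 65·0.981413 + 3·0.3165 = 64.74 μs.

64.74 μs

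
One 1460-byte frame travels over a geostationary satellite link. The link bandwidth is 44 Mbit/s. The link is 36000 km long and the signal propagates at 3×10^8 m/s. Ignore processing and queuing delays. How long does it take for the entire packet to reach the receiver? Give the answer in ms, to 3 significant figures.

L = 1460 × 8 = 11680 bits.
Transmission delay = L/R = 11680 / 44000000 = 0.265455 ms.
Propagation delay = d/s = 36000000 m / 300000000 m/s = 120 ms.
Total = 120 ms.

120 ms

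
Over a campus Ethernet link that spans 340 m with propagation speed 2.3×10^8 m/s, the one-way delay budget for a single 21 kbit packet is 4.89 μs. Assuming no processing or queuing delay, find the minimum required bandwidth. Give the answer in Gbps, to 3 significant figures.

Propagation delay = 340 / 2.3e+08 = 1.47826 μs.
Transmission budget = 4.89 − 1.47826 = 3.41174 μs.
R ≥ L / t_tx = 21000 bits / 3.41174e-06 s = 6.16 Gbps.

6.16 Gbps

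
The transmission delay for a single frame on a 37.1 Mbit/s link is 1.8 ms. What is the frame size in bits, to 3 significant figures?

66800 bits

L = R × t_tx = 37100000 b/s × 0.0018 s = 66780 bits.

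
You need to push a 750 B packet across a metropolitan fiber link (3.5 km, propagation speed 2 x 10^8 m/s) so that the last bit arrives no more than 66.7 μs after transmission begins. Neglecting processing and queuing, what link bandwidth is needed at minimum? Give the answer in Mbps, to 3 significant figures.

L = 6000 bits.
Propagation delay = 3500 / 200000000 = 17.5 μs.
Transmission budget = 66.7 − 17.5 = 49.2 μs.
R ≥ L / t_tx = 6000 bits / 4.92e-05 s = 122 Mbps.

122 Mbps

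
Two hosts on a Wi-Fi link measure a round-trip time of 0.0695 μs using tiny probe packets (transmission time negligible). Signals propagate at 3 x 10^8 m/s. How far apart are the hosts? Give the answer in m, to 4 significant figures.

One-way propagation = RTT/2 = 0.03475 μs.
d = s × t = 300000000 × 3.475e-08 = 10.43 m.

10.43 m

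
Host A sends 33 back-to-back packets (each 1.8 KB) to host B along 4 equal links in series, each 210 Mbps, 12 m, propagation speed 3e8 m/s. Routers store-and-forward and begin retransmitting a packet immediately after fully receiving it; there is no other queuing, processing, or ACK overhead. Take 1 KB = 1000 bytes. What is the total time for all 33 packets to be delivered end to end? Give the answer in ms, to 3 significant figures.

Per-hop transmission t_tx = L/R = 14400/210000000 = 0.0685714 ms.
Per-hop propagation t_prop = 12/300000000 = 4e-05 ms.
Pipeline fill: first packet needs 4·t_tx to clear all hops; remaining 32 packets each add one t_tx.
Total = (4+33-1)·t_tx + 4·t_prop = 36·0.0685714 + 4·4e-05 = 2.47 ms.

2.47 ms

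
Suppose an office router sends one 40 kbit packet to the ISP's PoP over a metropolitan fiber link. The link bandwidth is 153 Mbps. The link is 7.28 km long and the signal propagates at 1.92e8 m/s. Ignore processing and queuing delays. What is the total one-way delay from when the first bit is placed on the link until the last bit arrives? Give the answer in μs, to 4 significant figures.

299.4 μs

L = 40000 bits.
Transmission delay = L/R = 40000 / 153000000 = 261.438 μs.
Propagation delay = d/s = 7280 m / 192000000 m/s = 37.9167 μs.
Total = 299.4 μs.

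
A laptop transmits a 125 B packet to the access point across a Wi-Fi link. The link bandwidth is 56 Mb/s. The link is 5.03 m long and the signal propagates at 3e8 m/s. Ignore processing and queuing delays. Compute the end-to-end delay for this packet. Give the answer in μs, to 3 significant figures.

L = 125 × 8 = 1000 bits.
Transmission delay = L/R = 1000 / 56000000 = 17.8571 μs.
Propagation delay = d/s = 5.03 m / 300000000 m/s = 0.0167667 μs.
Total = 17.9 μs.

17.9 μs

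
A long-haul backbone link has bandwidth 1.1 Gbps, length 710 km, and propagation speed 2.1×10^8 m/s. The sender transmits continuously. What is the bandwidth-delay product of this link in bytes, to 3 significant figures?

465000 bytes

Propagation delay = 710000 / 210000000 = 0.00338095 s.
BDP = R × t_prop = 1100000000 × 0.00338095 = 3719050 bits.
In bytes: 3719050/8 = 465000 bytes.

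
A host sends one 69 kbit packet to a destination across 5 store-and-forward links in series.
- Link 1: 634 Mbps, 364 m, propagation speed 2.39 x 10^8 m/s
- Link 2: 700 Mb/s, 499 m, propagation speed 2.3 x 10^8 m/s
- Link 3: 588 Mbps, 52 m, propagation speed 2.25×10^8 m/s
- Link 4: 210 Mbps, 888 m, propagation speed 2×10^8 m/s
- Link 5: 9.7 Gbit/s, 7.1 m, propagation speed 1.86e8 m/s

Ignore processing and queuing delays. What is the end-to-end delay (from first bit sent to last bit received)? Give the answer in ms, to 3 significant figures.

L = 69000 bits.
Transmission delays (L/R per hop): 0.108833, 0.0985714, 0.117347, 0.328571, 0.0071134 ms; sum = 0.660436 ms.
Propagation delays (d/s per hop): 0.00152301, 0.00216957, 0.000231111, 0.00444, 3.8172e-05 ms; sum = 0.00840186 ms.
End-to-end = 0.669 ms.

0.669 ms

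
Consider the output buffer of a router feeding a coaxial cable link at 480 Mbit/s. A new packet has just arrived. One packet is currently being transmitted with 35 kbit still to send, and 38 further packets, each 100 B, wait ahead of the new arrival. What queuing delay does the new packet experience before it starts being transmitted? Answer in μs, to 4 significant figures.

Each queued packet: L/R = 800/480000000 = 1.66667 μs.
38 queued → 63.3333 μs.
Plus remaining 35000 bits of current packet: 72.9167 μs.
Queuing delay = 136.3 μs.

136.3 μs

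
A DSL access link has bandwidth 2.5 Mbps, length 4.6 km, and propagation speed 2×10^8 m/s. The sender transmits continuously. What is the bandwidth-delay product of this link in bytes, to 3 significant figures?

7.19 bytes

Propagation delay = 4600 / 200000000 = 2.3e-05 s.
BDP = R × t_prop = 2500000 × 2.3e-05 = 57.5 bits.
In bytes: 57.5/8 = 7.19 bytes.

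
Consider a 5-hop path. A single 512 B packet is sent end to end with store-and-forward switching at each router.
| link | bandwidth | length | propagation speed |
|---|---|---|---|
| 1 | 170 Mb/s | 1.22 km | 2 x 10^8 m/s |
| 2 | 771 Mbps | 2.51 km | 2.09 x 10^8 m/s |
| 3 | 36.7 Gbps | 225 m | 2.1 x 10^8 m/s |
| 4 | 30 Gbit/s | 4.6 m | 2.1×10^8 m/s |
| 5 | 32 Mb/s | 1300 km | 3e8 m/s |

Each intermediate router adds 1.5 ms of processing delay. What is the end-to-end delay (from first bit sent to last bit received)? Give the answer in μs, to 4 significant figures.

10510 μs

L = 512 × 8 = 4096 bits.
Transmission delays (L/R per hop): 24.0941, 5.31258, 0.111608, 0.136533, 128 μs; sum = 157.655 μs.
Propagation delays (d/s per hop): 6.1, 12.0096, 1.07143, 0.0219048, 4333.33 μs; sum = 4352.54 μs.
Processing at 4 router(s): 4 × 1.5 ms = 6000 μs.
End-to-end = 10510 μs.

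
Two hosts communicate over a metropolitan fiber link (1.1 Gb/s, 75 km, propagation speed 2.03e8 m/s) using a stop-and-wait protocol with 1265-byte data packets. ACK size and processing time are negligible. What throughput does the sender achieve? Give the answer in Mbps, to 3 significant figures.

t_tx = L/R = 10120/1100000000 = 9.2e-06 s.
t_prop = 75000/2.03e+08 = 0.000369458 s; RTT = 0.000738916 s.
Cycle = t_tx + RTT = 0.000748116 s.
Throughput = L / cycle = 10120 / 0.000748116 = 13.5 Mbps.

13.5 Mbps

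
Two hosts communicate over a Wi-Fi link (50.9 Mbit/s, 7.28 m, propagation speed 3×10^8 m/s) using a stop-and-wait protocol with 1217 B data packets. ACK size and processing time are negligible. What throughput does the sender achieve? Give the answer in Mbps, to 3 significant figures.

t_tx = L/R = 9736/50900000 = 0.000191277 s.
t_prop = 7.28/300000000 = 2.42667e-08 s; RTT = 4.85333e-08 s.
Cycle = t_tx + RTT = 0.000191326 s.
Throughput = L / cycle = 9736 / 0.000191326 = 50.9 Mbps.

50.9 Mbps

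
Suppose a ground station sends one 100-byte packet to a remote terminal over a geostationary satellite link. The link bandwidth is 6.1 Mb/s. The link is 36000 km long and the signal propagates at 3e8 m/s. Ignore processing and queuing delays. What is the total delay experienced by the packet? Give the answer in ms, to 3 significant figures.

120 ms

L = 100 × 8 = 800 bits.
Transmission delay = L/R = 800 / 6100000 = 0.131148 ms.
Propagation delay = d/s = 36000000 m / 300000000 m/s = 120 ms.
Total = 120 ms.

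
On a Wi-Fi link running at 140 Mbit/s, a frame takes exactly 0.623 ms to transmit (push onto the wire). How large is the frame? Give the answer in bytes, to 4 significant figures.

10900 bytes

L = R × t_tx = 140000000 b/s × 0.000623 s = 87220 bits.
In bytes: 87220 / 8 = 10900 bytes.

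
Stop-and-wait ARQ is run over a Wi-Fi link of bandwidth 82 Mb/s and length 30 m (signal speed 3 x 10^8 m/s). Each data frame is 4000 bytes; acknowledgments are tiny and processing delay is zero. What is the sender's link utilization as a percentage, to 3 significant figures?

t_tx = L/R = 32000/82000000 = 0.000390244 s.
t_prop = 30/300000000 = 1e-07 s; RTT = 2e-07 s.
Cycle = t_tx + RTT = 0.000390444 s.
Utilization = t_tx / cycle = 0.000390244/0.000390444 = 99.9 %.

99.9 %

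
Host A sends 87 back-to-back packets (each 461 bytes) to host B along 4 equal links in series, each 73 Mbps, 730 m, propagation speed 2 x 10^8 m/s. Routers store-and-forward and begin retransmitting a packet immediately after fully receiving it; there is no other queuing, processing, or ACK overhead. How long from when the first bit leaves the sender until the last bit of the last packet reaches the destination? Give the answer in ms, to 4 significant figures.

4.561 ms

Per-hop transmission t_tx = L/R = 3688/73000000 = 0.0505205 ms.
Per-hop propagation t_prop = 730/200000000 = 0.00365 ms.
Pipeline fill: first packet needs 4·t_tx to clear all hops; remaining 86 packets each add one t_tx.
Total = (4+87-1)·t_tx + 4·t_prop = 90·0.0505205 + 4·0.00365 = 4.561 ms.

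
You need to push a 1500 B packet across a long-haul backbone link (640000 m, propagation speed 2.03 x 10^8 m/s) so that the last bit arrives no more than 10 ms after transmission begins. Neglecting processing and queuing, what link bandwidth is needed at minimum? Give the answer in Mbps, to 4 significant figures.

L = 12000 bits.
Propagation delay = 640000 / 2.03e+08 = 3.15271 ms.
Transmission budget = 10 − 3.15271 = 6.84729 ms.
R ≥ L / t_tx = 12000 bits / 0.00684729 s = 1.753 Mbps.

1.753 Mbps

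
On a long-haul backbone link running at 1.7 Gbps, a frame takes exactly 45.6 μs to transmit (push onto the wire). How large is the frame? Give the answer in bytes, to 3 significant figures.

L = R × t_tx = 1700000000 b/s × 4.56e-05 s = 77520 bits.
In bytes: 77520 / 8 = 9690 bytes.

9690 bytes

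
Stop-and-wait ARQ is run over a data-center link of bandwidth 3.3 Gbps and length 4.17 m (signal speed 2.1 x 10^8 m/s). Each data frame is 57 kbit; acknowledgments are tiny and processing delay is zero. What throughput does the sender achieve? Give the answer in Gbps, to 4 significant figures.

t_tx = L/R = 57000/3300000000 = 1.72727e-05 s.
t_prop = 4.17/210000000 = 1.98571e-08 s; RTT = 3.97143e-08 s.
Cycle = t_tx + RTT = 1.73124e-05 s.
Throughput = L / cycle = 57000 / 1.73124e-05 = 3.292 Gbps.

3.292 Gbps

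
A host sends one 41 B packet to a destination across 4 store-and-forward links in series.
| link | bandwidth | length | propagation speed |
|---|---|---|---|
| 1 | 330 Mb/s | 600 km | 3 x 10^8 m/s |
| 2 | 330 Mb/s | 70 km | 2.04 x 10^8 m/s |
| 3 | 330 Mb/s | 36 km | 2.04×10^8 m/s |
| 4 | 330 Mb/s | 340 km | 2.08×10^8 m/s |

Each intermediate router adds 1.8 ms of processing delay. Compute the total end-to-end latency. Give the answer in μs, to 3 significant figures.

L = 41 × 8 = 328 bits.
Transmission delay per hop = L/R = 328/330000000 = 0.993939 μs; 4 hops → 3.97576 μs.
Propagation delays (d/s per hop): 2000, 343.137, 176.471, 1634.62 μs; sum = 4154.22 μs.
Processing at 3 router(s): 3 × 1.8 ms = 5400 μs.
End-to-end = 9560 μs.

9560 μs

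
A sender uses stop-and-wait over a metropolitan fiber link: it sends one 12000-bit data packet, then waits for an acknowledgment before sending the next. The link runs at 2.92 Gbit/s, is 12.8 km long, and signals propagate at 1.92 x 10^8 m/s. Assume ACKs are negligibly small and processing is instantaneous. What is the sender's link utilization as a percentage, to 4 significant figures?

t_tx = L/R = 12000/2920000000 = 4.10959e-06 s.
t_prop = 12800/192000000 = 6.66667e-05 s; RTT = 0.000133333 s.
Cycle = t_tx + RTT = 0.000137443 s.
Utilization = t_tx / cycle = 4.10959e-06/0.000137443 = 2.990 %.

2.990 %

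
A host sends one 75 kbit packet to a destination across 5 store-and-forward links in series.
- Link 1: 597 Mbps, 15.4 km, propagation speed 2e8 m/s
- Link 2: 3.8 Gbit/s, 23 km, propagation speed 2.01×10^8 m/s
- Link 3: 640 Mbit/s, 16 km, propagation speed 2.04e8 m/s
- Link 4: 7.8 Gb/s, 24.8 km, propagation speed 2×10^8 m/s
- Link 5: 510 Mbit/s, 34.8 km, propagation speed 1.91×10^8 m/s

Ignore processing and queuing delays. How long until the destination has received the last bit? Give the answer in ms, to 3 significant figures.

0.995 ms

L = 75000 bits.
Transmission delays (L/R per hop): 0.125628, 0.0197368, 0.117188, 0.00961538, 0.147059 ms; sum = 0.419227 ms.
Propagation delays (d/s per hop): 0.077, 0.114428, 0.0784314, 0.124, 0.182199 ms; sum = 0.576058 ms.
End-to-end = 0.995 ms.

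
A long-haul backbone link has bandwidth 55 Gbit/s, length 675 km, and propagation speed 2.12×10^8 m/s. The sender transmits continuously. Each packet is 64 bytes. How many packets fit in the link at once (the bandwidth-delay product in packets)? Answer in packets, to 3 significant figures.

Propagation delay = 675000 / 212000000 = 0.00318396 s.
BDP = R × t_prop = 55000000000 × 0.00318396 = 175118000 bits.
In packets of 512 bits: 342000 packets.

342000 packets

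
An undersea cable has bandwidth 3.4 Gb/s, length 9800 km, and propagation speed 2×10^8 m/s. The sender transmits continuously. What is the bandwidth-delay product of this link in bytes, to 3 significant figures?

20800000 bytes

Propagation delay = 9800000 / 200000000 = 0.049 s.
BDP = R × t_prop = 3400000000 × 0.049 = 166600000 bits.
In bytes: 166600000/8 = 20800000 bytes.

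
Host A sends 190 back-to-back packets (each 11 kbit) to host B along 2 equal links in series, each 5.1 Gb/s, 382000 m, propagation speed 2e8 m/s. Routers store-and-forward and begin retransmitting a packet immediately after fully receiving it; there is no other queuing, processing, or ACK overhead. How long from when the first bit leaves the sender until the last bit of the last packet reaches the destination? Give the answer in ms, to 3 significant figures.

4.23 ms

Per-hop transmission t_tx = L/R = 11000/5100000000 = 0.00215686 ms.
Per-hop propagation t_prop = 382000/200000000 = 1.91 ms.
Pipeline fill: first packet needs 2·t_tx to clear all hops; remaining 189 packets each add one t_tx.
Total = (2+190-1)·t_tx + 2·t_prop = 191·0.00215686 + 2·1.91 = 4.23 ms.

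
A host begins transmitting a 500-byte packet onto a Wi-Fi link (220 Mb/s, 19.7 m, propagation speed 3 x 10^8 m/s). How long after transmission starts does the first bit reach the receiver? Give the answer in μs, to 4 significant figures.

First bit experiences only propagation delay: d/s = 19.7/300000000 = 0.06567 μs.

0.06567 μs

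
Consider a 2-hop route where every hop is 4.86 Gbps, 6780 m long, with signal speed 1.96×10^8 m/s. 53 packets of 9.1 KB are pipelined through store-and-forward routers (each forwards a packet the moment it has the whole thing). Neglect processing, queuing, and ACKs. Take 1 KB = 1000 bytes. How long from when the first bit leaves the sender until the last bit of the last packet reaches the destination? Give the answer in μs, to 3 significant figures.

878 μs

Per-hop transmission t_tx = L/R = 72800/4860000000 = 14.9794 μs.
Per-hop propagation t_prop = 6780/196000000 = 34.5918 μs.
Pipeline fill: first packet needs 2·t_tx to clear all hops; remaining 52 packets each add one t_tx.
Total = (2+53-1)·t_tx + 2·t_prop = 54·14.9794 + 2·34.5918 = 878 μs.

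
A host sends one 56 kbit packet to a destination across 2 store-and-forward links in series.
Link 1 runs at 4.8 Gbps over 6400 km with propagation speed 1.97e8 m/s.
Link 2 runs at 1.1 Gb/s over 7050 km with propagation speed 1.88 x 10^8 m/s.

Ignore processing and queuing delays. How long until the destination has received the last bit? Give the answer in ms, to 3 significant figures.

L = 56000 bits.
Transmission delays (L/R per hop): 0.0116667, 0.0509091 ms; sum = 0.0625758 ms.
Propagation delays (d/s per hop): 32.4873, 37.5 ms; sum = 69.9873 ms.
End-to-end = 70.0 ms.

70.0 ms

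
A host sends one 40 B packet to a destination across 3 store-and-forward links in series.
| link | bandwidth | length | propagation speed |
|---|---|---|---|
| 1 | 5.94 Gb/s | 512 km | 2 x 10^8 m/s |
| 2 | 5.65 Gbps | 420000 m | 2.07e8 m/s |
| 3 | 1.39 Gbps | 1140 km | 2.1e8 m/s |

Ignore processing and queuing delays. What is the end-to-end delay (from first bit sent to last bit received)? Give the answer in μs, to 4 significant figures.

10020 μs

L = 40 × 8 = 320 bits.
Transmission delays (L/R per hop): 0.0538721, 0.0566372, 0.230216 μs; sum = 0.340725 μs.
Propagation delays (d/s per hop): 2560, 2028.99, 5428.57 μs; sum = 10017.6 μs.
End-to-end = 10020 μs.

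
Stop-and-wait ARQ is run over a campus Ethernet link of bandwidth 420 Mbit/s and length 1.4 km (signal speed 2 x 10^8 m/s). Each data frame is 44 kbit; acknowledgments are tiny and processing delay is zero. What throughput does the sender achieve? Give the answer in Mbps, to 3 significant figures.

370 Mbps

t_tx = L/R = 44000/420000000 = 0.000104762 s.
t_prop = 1400/200000000 = 7e-06 s; RTT = 1.4e-05 s.
Cycle = t_tx + RTT = 0.000118762 s.
Throughput = L / cycle = 44000 / 0.000118762 = 370 Mbps.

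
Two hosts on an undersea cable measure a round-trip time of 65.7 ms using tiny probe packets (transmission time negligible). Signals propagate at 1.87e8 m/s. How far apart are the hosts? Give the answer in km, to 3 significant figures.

One-way propagation = RTT/2 = 32.85 ms.
d = s × t = 187000000 × 0.03285 = 6140 km.

6140 km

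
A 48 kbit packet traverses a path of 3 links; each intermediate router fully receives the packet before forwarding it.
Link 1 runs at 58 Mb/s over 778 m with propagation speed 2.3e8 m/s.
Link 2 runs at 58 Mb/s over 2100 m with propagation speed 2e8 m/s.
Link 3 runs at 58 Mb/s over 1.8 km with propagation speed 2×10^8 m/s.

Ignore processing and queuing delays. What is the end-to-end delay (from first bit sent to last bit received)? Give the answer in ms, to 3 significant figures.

L = 48000 bits.
Transmission delay per hop = L/R = 48000/58000000 = 0.827586 ms; 3 hops → 2.48276 ms.
Propagation delays (d/s per hop): 0.00338261, 0.0105, 0.009 ms; sum = 0.0228826 ms.
End-to-end = 2.51 ms.

2.51 ms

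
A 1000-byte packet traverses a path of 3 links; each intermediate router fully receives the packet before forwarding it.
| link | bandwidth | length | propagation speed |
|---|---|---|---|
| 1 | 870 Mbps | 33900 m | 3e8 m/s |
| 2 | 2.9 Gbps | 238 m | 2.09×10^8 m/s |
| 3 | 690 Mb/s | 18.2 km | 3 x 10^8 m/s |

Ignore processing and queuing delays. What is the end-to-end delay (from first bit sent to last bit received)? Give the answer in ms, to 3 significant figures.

0.198 ms

L = 1000 × 8 = 8000 bits.
Transmission delays (L/R per hop): 0.0091954, 0.00275862, 0.0115942 ms; sum = 0.0235482 ms.
Propagation delays (d/s per hop): 0.113, 0.00113876, 0.0606667 ms; sum = 0.174805 ms.
End-to-end = 0.198 ms.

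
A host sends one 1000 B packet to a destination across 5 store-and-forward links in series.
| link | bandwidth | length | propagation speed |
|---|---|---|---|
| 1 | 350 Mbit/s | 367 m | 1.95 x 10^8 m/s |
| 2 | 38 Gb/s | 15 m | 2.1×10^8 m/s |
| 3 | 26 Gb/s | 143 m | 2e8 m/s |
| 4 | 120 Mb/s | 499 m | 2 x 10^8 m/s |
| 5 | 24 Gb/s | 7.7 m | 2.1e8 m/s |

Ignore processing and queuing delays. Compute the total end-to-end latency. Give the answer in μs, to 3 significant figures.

L = 1000 × 8 = 8000 bits.
Transmission delays (L/R per hop): 22.8571, 0.210526, 0.307692, 66.6667, 0.333333 μs; sum = 90.3754 μs.
Propagation delays (d/s per hop): 1.88205, 0.0714286, 0.715, 2.495, 0.0366667 μs; sum = 5.20015 μs.
End-to-end = 95.6 μs.

95.6 μs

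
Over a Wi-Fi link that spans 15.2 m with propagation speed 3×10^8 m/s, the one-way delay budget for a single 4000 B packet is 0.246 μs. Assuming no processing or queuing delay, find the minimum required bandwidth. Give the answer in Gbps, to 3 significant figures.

164 Gbps

L = 32000 bits.
Propagation delay = 15.2 / 300000000 = 0.0506667 μs.
Transmission budget = 0.246 − 0.0506667 = 0.195333 μs.
R ≥ L / t_tx = 32000 bits / 1.95333e-07 s = 164 Gbps.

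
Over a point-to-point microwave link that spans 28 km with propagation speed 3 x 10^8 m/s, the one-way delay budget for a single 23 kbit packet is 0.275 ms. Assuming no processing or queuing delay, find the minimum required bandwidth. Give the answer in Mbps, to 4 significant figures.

126.6 Mbps

Propagation delay = 28000 / 300000000 = 0.0933333 ms.
Transmission budget = 0.275 − 0.0933333 = 0.181667 ms.
R ≥ L / t_tx = 23000 bits / 0.000181667 s = 126.6 Mbps.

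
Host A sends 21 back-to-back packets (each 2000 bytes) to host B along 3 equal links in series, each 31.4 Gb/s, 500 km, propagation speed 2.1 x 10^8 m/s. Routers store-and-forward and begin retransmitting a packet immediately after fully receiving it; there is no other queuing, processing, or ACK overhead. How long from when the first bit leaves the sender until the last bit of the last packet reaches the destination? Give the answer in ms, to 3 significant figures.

7.15 ms

Per-hop transmission t_tx = L/R = 16000/31400000000 = 0.000509554 ms.
Per-hop propagation t_prop = 500000/210000000 = 2.38095 ms.
Pipeline fill: first packet needs 3·t_tx to clear all hops; remaining 20 packets each add one t_tx.
Total = (3+21-1)·t_tx + 3·t_prop = 23·0.000509554 + 3·2.38095 = 7.15 ms.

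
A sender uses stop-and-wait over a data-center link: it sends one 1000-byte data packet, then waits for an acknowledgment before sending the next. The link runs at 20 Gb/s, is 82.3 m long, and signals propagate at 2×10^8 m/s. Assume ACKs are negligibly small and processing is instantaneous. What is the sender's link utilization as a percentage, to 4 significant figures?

32.71 %

t_tx = L/R = 8000/20000000000 = 4e-07 s.
t_prop = 82.3/200000000 = 4.115e-07 s; RTT = 8.23e-07 s.
Cycle = t_tx + RTT = 1.223e-06 s.
Utilization = t_tx / cycle = 4e-07/1.223e-06 = 32.71 %.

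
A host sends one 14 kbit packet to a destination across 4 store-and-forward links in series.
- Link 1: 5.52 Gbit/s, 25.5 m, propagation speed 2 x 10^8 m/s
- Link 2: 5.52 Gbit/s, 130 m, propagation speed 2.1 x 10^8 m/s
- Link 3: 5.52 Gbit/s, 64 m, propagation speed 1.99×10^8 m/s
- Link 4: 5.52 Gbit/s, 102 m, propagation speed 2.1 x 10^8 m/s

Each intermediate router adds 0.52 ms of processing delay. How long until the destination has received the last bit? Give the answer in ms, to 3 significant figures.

L = 14000 bits.
Transmission delay per hop = L/R = 14000/5520000000 = 0.00253623 ms; 4 hops → 0.0101449 ms.
Propagation delays (d/s per hop): 0.0001275, 0.000619048, 0.000321608, 0.000485714 ms; sum = 0.00155387 ms.
Processing at 3 router(s): 3 × 0.52 ms = 1.56 ms.
End-to-end = 1.57 ms.

1.57 ms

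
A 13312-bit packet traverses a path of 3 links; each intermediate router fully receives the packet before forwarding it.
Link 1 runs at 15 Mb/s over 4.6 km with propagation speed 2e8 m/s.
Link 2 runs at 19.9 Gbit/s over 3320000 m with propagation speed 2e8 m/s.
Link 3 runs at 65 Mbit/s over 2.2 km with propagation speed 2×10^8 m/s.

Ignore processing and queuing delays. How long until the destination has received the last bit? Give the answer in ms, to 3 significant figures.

17.7 ms

Transmission delays (L/R per hop): 0.887467, 0.000668945, 0.2048 ms; sum = 1.09294 ms.
Propagation delays (d/s per hop): 0.023, 16.6, 0.011 ms; sum = 16.634 ms.
End-to-end = 17.7 ms.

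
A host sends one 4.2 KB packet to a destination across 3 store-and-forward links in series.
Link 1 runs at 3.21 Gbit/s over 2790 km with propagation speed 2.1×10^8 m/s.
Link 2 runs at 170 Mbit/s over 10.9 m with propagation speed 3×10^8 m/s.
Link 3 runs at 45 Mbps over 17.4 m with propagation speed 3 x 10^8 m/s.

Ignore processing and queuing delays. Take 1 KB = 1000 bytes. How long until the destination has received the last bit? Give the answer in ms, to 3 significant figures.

L = 33600 bits.
Transmission delays (L/R per hop): 0.0104673, 0.197647, 0.746667 ms; sum = 0.954781 ms.
Propagation delays (d/s per hop): 13.2857, 3.63333e-05, 5.8e-05 ms; sum = 13.2858 ms.
End-to-end = 14.2 ms.

14.2 ms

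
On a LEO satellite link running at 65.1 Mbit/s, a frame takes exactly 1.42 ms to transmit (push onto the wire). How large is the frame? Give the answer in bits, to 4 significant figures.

92440 bits

L = R × t_tx = 6.51e+07 b/s × 0.00142 s = 92442 bits.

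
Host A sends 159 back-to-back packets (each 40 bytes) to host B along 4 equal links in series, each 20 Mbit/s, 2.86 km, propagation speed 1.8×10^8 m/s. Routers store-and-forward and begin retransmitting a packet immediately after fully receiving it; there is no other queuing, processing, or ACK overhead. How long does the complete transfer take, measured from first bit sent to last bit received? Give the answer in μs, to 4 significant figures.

Per-hop transmission t_tx = L/R = 320/20000000 = 16 μs.
Per-hop propagation t_prop = 2860/180000000 = 15.8889 μs.
Pipeline fill: first packet needs 4·t_tx to clear all hops; remaining 158 packets each add one t_tx.
Total = (4+159-1)·t_tx + 4·t_prop = 162·16 + 4·15.8889 = 2656 μs.

2656 μs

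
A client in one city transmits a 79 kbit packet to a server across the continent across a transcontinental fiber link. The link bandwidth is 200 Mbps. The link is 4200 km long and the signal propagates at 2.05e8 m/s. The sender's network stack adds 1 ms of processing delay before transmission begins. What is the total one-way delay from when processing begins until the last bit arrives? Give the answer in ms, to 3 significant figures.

21.9 ms

L = 79000 bits.
Transmission delay = L/R = 79000 / 200000000 = 0.395 ms.
Propagation delay = d/s = 4200000 m / 2.05e+08 m/s = 20.4878 ms.
Plus processing delay 1 ms = 1 ms.
Total = 21.9 ms.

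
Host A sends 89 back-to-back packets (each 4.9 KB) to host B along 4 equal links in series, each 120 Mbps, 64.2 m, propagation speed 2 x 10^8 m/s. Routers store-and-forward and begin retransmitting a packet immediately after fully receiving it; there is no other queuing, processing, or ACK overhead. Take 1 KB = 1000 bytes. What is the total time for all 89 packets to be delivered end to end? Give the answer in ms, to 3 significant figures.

30.1 ms

Per-hop transmission t_tx = L/R = 39200/120000000 = 0.326667 ms.
Per-hop propagation t_prop = 64.2/200000000 = 0.000321 ms.
Pipeline fill: first packet needs 4·t_tx to clear all hops; remaining 88 packets each add one t_tx.
Total = (4+89-1)·t_tx + 4·t_prop = 92·0.326667 + 4·0.000321 = 30.1 ms.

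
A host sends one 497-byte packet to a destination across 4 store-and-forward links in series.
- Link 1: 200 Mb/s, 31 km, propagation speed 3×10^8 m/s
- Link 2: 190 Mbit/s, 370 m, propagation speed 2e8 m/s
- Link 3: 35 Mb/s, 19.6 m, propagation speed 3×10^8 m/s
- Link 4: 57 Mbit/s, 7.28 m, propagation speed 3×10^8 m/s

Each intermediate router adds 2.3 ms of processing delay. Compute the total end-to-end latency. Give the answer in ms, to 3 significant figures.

L = 497 × 8 = 3976 bits.
Transmission delays (L/R per hop): 0.01988, 0.0209263, 0.1136, 0.0697544 ms; sum = 0.224161 ms.
Propagation delays (d/s per hop): 0.103333, 0.00185, 6.53333e-05, 2.42667e-05 ms; sum = 0.105273 ms.
Processing at 3 router(s): 3 × 2.3 ms = 6.9 ms.
End-to-end = 7.23 ms.

7.23 ms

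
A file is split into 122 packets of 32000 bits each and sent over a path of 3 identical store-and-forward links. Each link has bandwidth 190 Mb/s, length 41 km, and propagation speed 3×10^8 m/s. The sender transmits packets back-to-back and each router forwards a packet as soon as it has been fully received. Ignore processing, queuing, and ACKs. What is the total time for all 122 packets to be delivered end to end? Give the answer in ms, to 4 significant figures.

Per-hop transmission t_tx = L/R = 32000/190000000 = 0.168421 ms.
Per-hop propagation t_prop = 41000/300000000 = 0.136667 ms.
Pipeline fill: first packet needs 3·t_tx to clear all hops; remaining 121 packets each add one t_tx.
Total = (3+122-1)·t_tx + 3·t_prop = 124·0.168421 + 3·0.136667 = 21.29 ms.

21.29 ms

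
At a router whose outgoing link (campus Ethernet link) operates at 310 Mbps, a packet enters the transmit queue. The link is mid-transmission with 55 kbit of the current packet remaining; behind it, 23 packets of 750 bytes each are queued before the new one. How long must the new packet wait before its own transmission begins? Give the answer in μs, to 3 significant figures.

Each queued packet: L/R = 6000/310000000 = 19.3548 μs.
23 queued → 445.161 μs.
Plus remaining 55000 bits of current packet: 177.419 μs.
Queuing delay = 623 μs.

623 μs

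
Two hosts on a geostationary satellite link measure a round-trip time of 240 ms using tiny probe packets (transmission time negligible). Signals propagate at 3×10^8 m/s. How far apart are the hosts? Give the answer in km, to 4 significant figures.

36000 km

One-way propagation = RTT/2 = 120 ms.
d = s × t = 300000000 × 0.12 = 36000 km.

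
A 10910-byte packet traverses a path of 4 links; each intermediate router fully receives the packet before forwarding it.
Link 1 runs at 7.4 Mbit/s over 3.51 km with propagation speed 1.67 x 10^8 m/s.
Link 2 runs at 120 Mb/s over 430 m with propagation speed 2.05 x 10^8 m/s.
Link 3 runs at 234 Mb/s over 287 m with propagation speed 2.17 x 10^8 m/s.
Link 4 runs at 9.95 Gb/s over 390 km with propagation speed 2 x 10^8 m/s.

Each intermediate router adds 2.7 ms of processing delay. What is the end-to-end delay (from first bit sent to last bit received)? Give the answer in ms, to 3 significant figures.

23.0 ms

L = 10910 × 8 = 87280 bits.
Transmission delays (L/R per hop): 11.7946, 0.727333, 0.372991, 0.00877186 ms; sum = 12.9037 ms.
Propagation delays (d/s per hop): 0.021018, 0.00209756, 0.00132258, 1.95 ms; sum = 1.97444 ms.
Processing at 3 router(s): 3 × 2.7 ms = 8.1 ms.
End-to-end = 23.0 ms.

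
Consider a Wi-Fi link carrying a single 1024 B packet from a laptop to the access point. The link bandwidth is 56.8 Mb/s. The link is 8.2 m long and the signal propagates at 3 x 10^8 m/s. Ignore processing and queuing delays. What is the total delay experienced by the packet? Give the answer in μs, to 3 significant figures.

L = 1024 × 8 = 8192 bits.
Transmission delay = L/R = 8192 / 56800000 = 144.225 μs.
Propagation delay = d/s = 8.2 m / 300000000 m/s = 0.0273333 μs.
Total = 144 μs.

144 μs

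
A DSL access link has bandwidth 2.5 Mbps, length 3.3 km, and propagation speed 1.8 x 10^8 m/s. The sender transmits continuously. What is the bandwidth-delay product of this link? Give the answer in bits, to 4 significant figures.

Propagation delay = 3300 / 180000000 = 1.83333e-05 s.
BDP = R × t_prop = 2500000 × 1.83333e-05 = 45.8333 bits.

45.83 bits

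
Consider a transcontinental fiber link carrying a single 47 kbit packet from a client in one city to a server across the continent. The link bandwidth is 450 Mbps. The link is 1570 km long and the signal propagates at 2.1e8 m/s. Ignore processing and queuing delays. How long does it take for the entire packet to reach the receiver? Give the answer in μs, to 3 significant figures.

L = 47000 bits.
Transmission delay = L/R = 47000 / 450000000 = 104.444 μs.
Propagation delay = d/s = 1570000 m / 210000000 m/s = 7476.19 μs.
Total = 7580 μs.

7580 μs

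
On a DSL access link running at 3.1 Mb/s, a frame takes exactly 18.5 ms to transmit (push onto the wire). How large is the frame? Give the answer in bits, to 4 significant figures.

57350 bits

L = R × t_tx = 3100000 b/s × 0.0185 s = 57350 bits.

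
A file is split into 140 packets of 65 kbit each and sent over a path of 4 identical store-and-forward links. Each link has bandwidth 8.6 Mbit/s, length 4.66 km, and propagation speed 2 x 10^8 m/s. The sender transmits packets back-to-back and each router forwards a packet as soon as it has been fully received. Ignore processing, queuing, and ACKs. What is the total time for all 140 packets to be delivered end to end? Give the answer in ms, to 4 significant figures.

Per-hop transmission t_tx = L/R = 65000/8600000 = 7.55814 ms.
Per-hop propagation t_prop = 4660/200000000 = 0.0233 ms.
Pipeline fill: first packet needs 4·t_tx to clear all hops; remaining 139 packets each add one t_tx.
Total = (4+140-1)·t_tx + 4·t_prop = 143·7.55814 + 4·0.0233 = 1081 ms.

1081 ms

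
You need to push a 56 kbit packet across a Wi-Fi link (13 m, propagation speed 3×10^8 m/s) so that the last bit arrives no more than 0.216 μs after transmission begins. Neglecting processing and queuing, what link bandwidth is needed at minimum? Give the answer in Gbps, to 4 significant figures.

324.3 Gbps

Propagation delay = 13 / 300000000 = 0.0433333 μs.
Transmission budget = 0.216 − 0.0433333 = 0.172667 μs.
R ≥ L / t_tx = 56000 bits / 1.72667e-07 s = 324.3 Gbps.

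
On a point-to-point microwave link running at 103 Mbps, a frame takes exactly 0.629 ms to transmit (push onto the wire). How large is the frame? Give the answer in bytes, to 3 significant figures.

L = R × t_tx = 103000000 b/s × 0.000629 s = 64787 bits.
In bytes: 64787 / 8 = 8100 bytes.

8100 bytes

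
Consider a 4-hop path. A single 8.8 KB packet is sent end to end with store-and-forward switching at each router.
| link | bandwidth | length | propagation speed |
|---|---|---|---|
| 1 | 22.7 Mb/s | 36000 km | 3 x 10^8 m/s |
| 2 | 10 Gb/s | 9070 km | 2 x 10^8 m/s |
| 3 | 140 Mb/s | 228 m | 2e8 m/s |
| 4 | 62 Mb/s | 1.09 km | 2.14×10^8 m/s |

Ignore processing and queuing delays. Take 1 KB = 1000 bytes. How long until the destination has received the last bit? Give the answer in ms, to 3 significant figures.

L = 70400 bits.
Transmission delays (L/R per hop): 3.10132, 0.00704, 0.502857, 1.13548 ms; sum = 4.7467 ms.
Propagation delays (d/s per hop): 120, 45.35, 0.00114, 0.00509346 ms; sum = 165.356 ms.
End-to-end = 170 ms.

170 ms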